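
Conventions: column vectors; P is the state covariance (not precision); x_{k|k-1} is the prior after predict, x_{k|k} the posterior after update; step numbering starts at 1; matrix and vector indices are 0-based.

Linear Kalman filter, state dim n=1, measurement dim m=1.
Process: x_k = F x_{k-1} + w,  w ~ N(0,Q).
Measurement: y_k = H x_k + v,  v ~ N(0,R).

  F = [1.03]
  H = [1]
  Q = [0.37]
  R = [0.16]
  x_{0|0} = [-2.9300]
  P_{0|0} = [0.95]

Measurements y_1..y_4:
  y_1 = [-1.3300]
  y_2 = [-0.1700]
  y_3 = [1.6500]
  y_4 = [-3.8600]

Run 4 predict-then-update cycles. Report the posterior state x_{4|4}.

x_post = [-2.6403]

step 1: x^-=[-3.0179]  P^-=[1.3779]  S=[1.5379]  K=[0.8960]  nu=[1.6879]  x^+=[-1.5056]  P^+=[0.1434]
step 2: x^-=[-1.5508]  P^-=[0.5221]  S=[0.6821]  K=[0.7654]  nu=[1.3808]  x^+=[-0.4939]  P^+=[0.1225]
step 3: x^-=[-0.5087]  P^-=[0.4999]  S=[0.6599]  K=[0.7575]  nu=[2.1587]  x^+=[1.1266]  P^+=[0.1212]
step 4: x^-=[1.1604]  P^-=[0.4986]  S=[0.6586]  K=[0.7571]  nu=[-5.0204]  x^+=[-2.6403]  P^+=[0.1211]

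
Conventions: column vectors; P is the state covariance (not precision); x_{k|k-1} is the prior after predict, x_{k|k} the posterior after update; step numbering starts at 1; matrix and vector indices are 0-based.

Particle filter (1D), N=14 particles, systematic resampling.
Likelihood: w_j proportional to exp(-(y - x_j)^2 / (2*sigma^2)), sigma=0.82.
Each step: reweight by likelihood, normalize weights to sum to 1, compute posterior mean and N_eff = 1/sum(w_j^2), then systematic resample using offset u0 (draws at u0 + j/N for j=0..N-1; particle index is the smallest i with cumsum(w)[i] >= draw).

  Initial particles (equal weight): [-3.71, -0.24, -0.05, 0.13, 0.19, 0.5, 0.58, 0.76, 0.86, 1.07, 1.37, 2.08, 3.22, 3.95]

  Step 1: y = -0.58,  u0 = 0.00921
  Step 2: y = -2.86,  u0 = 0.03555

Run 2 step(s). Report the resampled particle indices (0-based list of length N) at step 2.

resampled_idx = [0, 0, 0, 1, 1, 2, 2, 2, 3, 4, 4, 5, 7, 9]

step 1: w=[0.0002, 0.2029, 0.1795, 0.1520, 0.1423, 0.0929, 0.0813, 0.0582, 0.0473, 0.0292, 0.0131, 0.0011, 0.0000, 0.0000]  mean=0.2187  Neff=7.2132  idx=[1, 1, 1, 2, 2, 2, 3, 3, 4, 4, 5, 6, 7, 8]
step 2: w=[0.1914, 0.1914, 0.1914, 0.0889, 0.0889, 0.0889, 0.0409, 0.0409, 0.0312, 0.0312, 0.0071, 0.0048, 0.0018, 0.0011]  mean=-0.1200  Neff=7.1937  idx=[0, 0, 0, 1, 1, 2, 2, 2, 3, 4, 4, 5, 7, 9]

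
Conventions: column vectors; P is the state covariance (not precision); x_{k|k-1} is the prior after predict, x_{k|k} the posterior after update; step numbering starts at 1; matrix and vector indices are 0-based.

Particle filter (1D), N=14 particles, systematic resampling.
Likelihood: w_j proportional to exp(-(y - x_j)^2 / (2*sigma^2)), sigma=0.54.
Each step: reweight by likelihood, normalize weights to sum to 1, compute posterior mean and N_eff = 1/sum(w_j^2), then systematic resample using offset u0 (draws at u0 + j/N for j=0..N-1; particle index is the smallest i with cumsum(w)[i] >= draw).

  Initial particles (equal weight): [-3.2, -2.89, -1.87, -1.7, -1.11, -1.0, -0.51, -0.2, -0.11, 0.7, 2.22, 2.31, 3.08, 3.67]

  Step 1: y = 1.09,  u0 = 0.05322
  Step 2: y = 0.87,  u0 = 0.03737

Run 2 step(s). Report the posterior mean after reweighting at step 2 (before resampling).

post_mean = 0.6886

step 1: w=[0.0000, 0.0000, 0.0000, 0.0000, 0.0002, 0.0005, 0.0111, 0.0516, 0.0758, 0.6897, 0.1002, 0.0698, 0.0010, 0.0000]  mean=0.8446  Neff=2.0032  idx=[7, 8, 9, 9, 9, 9, 9, 9, 9, 9, 9, 10, 10, 11]
step 2: w=[0.0156, 0.0214, 0.1056, 0.1056, 0.1056, 0.1056, 0.1056, 0.1056, 0.1056, 0.1056, 0.1056, 0.0049, 0.0049, 0.0032]  mean=0.6886  Neff=9.8948  idx=[2, 2, 3, 4, 4, 5, 6, 6, 7, 8, 8, 9, 10, 10]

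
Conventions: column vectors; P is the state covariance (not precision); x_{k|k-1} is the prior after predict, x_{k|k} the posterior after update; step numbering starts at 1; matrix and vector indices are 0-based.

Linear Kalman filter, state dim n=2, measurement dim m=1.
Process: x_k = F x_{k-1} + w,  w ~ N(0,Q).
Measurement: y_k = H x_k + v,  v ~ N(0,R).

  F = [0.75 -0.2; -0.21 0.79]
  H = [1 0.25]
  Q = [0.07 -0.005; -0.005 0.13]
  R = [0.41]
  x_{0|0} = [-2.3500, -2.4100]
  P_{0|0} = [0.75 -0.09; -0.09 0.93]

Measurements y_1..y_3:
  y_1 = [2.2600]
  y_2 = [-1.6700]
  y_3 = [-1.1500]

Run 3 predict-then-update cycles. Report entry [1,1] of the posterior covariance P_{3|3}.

step 1: x^-=[-1.2805, -1.4104]  P^-=[0.5561 -0.3272; -0.3272 0.7734]  S=[0.8508]  K=[0.5574; -0.1573]  nu=[3.8931]  x^+=[0.8897, -2.0228]  P^+=[0.2917 -0.2526; -0.2526 0.7523]
step 2: x^-=[1.0718, -1.7848]  P^-=[0.3399 -0.3301; -0.3301 0.6962]  S=[0.6284]  K=[0.4096; -0.2483]  nu=[-2.2956]  x^+=[0.1314, -1.2149]  P^+=[0.2345 -0.2661; -0.2661 0.6574]
step 3: x^-=[0.3416, -0.9874]  P^-=[0.3080 -0.3147; -0.3147 0.6390]  S=[0.6006]  K=[0.3819; -0.2580]  nu=[-1.2447]  x^+=[-0.1338, -0.6663]  P^+=[0.2204 -0.2555; -0.2555 0.5990]

P_post[1,1] = 0.5990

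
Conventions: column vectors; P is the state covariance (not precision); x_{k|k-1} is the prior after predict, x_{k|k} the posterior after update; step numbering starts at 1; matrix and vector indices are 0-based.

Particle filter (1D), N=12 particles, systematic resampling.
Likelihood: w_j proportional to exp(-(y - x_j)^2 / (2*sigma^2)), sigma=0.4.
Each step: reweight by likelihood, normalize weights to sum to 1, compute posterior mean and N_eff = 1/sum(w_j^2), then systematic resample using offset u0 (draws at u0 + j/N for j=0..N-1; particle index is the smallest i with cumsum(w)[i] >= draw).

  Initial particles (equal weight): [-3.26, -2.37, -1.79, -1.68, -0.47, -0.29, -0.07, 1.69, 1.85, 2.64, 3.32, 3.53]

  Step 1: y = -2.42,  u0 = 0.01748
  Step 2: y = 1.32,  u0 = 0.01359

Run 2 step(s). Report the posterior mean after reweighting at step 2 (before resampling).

step 1: w=[0.0701, 0.6310, 0.1840, 0.1149, 0.0000, 0.0000, 0.0000, 0.0000, 0.0000, 0.0000, 0.0000, 0.0000]  mean=-2.2464  Neff=2.2215  idx=[0, 1, 1, 1, 1, 1, 1, 1, 1, 2, 2, 3]
step 2: w=[0.0000, 0.0000, 0.0000, 0.0000, 0.0000, 0.0000, 0.0000, 0.0000, 0.0000, 0.0983, 0.0983, 0.8033]  mean=-1.7016  Neff=1.5045  idx=[9, 9, 10, 11, 11, 11, 11, 11, 11, 11, 11, 11]

post_mean = -1.7016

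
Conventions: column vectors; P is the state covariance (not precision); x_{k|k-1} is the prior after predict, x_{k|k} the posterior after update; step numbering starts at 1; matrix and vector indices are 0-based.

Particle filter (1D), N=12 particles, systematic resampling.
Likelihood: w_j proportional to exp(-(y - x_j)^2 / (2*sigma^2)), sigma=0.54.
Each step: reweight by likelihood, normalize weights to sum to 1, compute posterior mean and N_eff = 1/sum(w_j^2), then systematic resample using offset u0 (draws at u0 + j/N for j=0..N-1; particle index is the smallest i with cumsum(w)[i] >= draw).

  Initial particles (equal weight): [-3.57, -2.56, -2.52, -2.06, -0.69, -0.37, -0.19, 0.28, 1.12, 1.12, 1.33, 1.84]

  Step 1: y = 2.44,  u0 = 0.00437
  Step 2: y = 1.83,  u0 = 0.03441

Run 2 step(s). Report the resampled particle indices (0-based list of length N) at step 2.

step 1: w=[0.0000, 0.0000, 0.0000, 0.0000, 0.0000, 0.0000, 0.0000, 0.0004, 0.0662, 0.0662, 0.1588, 0.7084]  mean=1.6630  Neff=1.8665  idx=[8, 9, 10, 10, 11, 11, 11, 11, 11, 11, 11, 11]
step 2: w=[0.0415, 0.0415, 0.0642, 0.0642, 0.0986, 0.0986, 0.0986, 0.0986, 0.0986, 0.0986, 0.0986, 0.0986]  mean=1.7147  Neff=11.1839  idx=[0, 2, 3, 4, 5, 6, 7, 8, 8, 9, 10, 11]

resampled_idx = [0, 2, 3, 4, 5, 6, 7, 8, 8, 9, 10, 11]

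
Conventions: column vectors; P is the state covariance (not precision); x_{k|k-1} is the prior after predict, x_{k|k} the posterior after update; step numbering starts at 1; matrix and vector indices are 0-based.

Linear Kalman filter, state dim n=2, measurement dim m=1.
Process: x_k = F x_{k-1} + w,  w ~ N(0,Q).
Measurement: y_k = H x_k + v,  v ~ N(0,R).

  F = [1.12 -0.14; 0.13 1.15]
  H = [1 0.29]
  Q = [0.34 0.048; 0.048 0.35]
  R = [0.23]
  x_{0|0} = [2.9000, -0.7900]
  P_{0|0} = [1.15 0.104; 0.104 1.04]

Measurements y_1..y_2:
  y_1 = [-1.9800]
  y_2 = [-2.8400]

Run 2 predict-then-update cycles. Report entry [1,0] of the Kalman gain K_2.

step 1: x^-=[3.3586, -0.5315]  P^-=[1.7703 0.1801; 0.1801 1.7759]  S=[2.2541]  K=[0.8085; 0.3084]  nu=[-5.1845]  x^+=[-0.8332, -2.1302]  P^+=[0.2967 -0.3819; -0.3819 1.5616]
step 2: x^-=[-0.6350, -2.5580]  P^-=[0.8626 -0.6452; -0.6452 2.3060]  S=[0.9123]  K=[0.7404; 0.0258]  nu=[-1.4632]  x^+=[-1.7184, -2.5958]  P^+=[0.3625 -0.6626; -0.6626 2.3054]

K[1,0] = 0.0258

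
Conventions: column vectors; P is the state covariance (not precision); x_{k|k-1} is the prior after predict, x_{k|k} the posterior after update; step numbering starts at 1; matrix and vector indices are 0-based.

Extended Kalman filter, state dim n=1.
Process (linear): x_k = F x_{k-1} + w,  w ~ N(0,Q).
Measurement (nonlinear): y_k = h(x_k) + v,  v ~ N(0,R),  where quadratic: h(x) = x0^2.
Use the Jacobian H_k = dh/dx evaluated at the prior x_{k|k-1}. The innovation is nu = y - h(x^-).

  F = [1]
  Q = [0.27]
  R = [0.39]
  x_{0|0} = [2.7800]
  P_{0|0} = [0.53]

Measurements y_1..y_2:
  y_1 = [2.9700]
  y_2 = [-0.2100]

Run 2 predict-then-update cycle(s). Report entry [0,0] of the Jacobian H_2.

step 1: x^-=[2.7800]  P^-=[0.8000]  H_jac=[5.5600]  S=[25.1209]  K=[0.1771]  nu=[-4.7584]  x^+=[1.9375]  P^+=[0.0124]
step 2: x^-=[1.9375]  P^-=[0.2824]  H_jac=[3.8749]  S=[4.6305]  K=[0.2363]  nu=[-3.9637]  x^+=[1.0007]  P^+=[0.0238]

H_jac[0,0] = 3.8749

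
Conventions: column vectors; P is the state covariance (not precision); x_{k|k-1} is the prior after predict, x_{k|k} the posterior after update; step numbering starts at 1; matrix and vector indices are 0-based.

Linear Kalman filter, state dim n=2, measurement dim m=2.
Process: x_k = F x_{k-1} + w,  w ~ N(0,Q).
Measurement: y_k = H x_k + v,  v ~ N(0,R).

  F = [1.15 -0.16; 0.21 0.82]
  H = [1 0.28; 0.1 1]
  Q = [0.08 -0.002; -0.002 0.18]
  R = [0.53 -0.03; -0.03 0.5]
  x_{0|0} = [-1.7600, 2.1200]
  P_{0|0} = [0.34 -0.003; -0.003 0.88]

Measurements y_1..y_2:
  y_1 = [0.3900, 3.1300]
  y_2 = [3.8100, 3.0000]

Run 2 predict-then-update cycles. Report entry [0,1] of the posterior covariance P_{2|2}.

step 1: x^-=[-2.3632, 1.3688]  P^-=[0.5533 -0.0381; -0.0381 0.7857]  S=[1.1236 0.2062; 0.2062 1.2836]  K=[0.4951 -0.0661; 0.0517 0.6008]  nu=[2.3699, 1.9975]  x^+=[-1.3219, 2.6914]  P^+=[0.2858 -0.0765; -0.0765 0.3065]
step 2: x^-=[-1.9508, 1.9293]  P^-=[0.4939 -0.0427; -0.0427 0.3724]  S=[1.0292 0.0797; 0.0797 0.8688]  K=[0.4711 -0.0356; 0.0272 0.4212]  nu=[5.2206, 1.2657]  x^+=[0.4633, 2.6042]  P^+=[0.2671 -0.0586; -0.0586 0.2157]

P_post[0,1] = -0.0586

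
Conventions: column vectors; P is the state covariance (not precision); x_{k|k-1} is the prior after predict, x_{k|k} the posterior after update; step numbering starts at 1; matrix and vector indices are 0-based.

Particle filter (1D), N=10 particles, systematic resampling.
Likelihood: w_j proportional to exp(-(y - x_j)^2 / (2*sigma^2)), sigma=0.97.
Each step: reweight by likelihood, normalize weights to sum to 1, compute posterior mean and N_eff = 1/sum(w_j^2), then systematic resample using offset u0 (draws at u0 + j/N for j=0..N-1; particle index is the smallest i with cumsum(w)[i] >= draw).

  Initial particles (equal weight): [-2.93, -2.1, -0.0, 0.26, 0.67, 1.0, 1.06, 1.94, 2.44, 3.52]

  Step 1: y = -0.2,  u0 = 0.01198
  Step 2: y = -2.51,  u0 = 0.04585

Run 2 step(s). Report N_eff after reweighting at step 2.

N_eff = 1.3068

step 1: w=[0.0051, 0.0395, 0.2635, 0.2405, 0.1800, 0.1252, 0.1158, 0.0236, 0.0066, 0.0002]  mean=0.3956  Neff=5.2376  idx=[1, 2, 2, 3, 3, 3, 4, 4, 5, 6]
step 2: w=[0.8730, 0.0336, 0.0336, 0.0162, 0.0162, 0.0162, 0.0044, 0.0044, 0.0014, 0.0011]  mean=-1.8123  Neff=1.3068  idx=[0, 0, 0, 0, 0, 0, 0, 0, 0, 3]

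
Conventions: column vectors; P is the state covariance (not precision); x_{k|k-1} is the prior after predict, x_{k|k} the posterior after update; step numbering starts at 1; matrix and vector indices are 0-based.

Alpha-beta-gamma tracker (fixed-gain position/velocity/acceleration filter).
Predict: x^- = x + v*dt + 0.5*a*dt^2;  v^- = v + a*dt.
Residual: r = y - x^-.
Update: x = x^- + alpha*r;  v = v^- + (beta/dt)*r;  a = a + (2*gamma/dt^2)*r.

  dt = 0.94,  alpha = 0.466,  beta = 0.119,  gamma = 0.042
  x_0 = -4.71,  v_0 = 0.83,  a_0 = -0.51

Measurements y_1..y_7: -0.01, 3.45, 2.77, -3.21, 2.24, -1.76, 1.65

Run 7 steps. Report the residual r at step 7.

resid = 1.2116

step 1: x_pred=-4.1551  r=4.1451  x^+=-2.2235  v^+=0.8754  a^+=-0.1159
step 2: x_pred=-1.4519  r=4.9019  x^+=0.8324  v^+=1.3869  a^+=0.3501
step 3: x_pred=2.2908  r=0.4792  x^+=2.5141  v^+=1.7767  a^+=0.3956
step 4: x_pred=4.3589  r=-7.5689  x^+=0.8318  v^+=1.1903  a^+=-0.3239
step 5: x_pred=1.8076  r=0.4324  x^+=2.0091  v^+=0.9406  a^+=-0.2828
step 6: x_pred=2.7683  r=-4.5283  x^+=0.6581  v^+=0.1015  a^+=-0.7133
step 7: x_pred=0.4384  r=1.2116  x^+=1.0030  v^+=-0.4157  a^+=-0.5981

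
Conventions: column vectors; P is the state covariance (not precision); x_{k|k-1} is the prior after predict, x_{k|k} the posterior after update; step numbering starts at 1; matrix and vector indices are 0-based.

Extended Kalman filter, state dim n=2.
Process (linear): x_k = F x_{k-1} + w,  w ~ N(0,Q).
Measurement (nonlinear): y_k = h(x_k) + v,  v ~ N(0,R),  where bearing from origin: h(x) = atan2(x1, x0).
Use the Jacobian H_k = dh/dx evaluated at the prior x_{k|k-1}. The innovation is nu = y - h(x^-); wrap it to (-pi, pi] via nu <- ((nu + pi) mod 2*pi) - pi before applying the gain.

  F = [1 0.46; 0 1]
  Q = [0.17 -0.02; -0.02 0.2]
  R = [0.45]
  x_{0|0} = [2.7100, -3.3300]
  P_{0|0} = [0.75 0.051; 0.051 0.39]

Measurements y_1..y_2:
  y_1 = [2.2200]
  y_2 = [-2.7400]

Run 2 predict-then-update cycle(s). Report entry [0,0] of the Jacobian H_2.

step 1: x^-=[1.1782, -3.3300]  P^-=[1.0494 0.2104; 0.2104 0.5900]  H_jac=[0.2669 0.0944]  S=[0.5406]  K=[0.5548; 0.2069]  nu=[-2.8325]  x^+=[-0.3933, -3.9161]  P^+=[0.8830 0.1483; 0.1483 0.5669]
step 2: x^-=[-2.1948, -3.9161]  P^-=[1.3094 0.3891; 0.3891 0.7669]  H_jac=[0.1943 -0.1089]  S=[0.4921]  K=[0.4310; -0.0161]  nu=[-0.6584]  x^+=[-2.4785, -3.9055]  P^+=[1.2180 0.3925; 0.3925 0.7667]

H_jac[0,0] = 0.1943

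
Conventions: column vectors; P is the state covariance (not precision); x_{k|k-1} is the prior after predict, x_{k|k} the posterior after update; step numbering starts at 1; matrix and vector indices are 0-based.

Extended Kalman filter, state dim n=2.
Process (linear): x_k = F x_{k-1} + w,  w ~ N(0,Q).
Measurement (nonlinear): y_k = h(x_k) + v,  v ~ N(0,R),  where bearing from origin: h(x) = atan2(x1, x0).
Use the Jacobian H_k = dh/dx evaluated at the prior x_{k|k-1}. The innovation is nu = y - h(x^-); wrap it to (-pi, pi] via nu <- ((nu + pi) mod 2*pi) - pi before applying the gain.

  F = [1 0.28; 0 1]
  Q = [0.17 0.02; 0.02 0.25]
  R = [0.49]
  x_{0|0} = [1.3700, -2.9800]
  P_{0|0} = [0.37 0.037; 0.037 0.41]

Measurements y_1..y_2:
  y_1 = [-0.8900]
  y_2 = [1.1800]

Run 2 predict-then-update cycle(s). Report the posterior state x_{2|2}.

x_post = [1.2305, -2.3877]

step 1: x^-=[0.5356, -2.9800]  P^-=[0.5929 0.1718; 0.1718 0.6600]  H_jac=[0.3251 0.0584]  S=[0.5614]  K=[0.3612; 0.1682]  nu=[0.5030]  x^+=[0.7172, -2.8954]  P^+=[0.5196 0.1377; 0.1377 0.6441]
step 2: x^-=[-0.0935, -2.8954]  P^-=[0.8173 0.3381; 0.3381 0.8941]  H_jac=[0.3450 -0.0111]  S=[0.5848]  K=[0.4757; 0.1824]  nu=[2.7831]  x^+=[1.2305, -2.3877]  P^+=[0.6849 0.2873; 0.2873 0.8747]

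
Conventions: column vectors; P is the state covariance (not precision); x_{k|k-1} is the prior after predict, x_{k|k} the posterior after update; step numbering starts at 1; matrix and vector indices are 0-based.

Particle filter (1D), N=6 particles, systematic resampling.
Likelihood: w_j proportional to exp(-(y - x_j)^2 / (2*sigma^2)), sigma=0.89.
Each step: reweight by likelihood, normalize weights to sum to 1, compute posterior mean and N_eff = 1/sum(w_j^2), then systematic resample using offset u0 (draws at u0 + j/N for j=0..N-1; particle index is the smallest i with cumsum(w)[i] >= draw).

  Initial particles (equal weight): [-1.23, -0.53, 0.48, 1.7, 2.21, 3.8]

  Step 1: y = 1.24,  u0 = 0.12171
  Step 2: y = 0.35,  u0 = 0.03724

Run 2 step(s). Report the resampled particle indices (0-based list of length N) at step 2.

step 1: w=[0.0093, 0.0602, 0.3023, 0.3809, 0.2404, 0.0070]  mean=1.3069  Neff=3.3558  idx=[2, 2, 3, 3, 4, 4]
step 2: w=[0.3487, 0.3487, 0.1116, 0.1116, 0.0397, 0.0397]  mean=0.8896  Neff=3.6861  idx=[0, 0, 1, 1, 2, 3]

resampled_idx = [0, 0, 1, 1, 2, 3]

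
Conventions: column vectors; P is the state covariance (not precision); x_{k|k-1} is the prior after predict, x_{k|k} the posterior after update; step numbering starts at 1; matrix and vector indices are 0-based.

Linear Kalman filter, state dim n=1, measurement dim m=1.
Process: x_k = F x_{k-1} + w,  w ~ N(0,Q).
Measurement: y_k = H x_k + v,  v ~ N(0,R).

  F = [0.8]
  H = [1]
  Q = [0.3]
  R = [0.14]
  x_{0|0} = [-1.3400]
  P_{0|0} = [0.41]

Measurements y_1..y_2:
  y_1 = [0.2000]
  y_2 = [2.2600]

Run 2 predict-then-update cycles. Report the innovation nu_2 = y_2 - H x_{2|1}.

innov = [2.3028]

step 1: x^-=[-1.0720]  P^-=[0.5624]  S=[0.7024]  K=[0.8007]  nu=[1.2720]  x^+=[-0.0535]  P^+=[0.1121]
step 2: x^-=[-0.0428]  P^-=[0.3717]  S=[0.5117]  K=[0.7264]  nu=[2.3028]  x^+=[1.6300]  P^+=[0.1017]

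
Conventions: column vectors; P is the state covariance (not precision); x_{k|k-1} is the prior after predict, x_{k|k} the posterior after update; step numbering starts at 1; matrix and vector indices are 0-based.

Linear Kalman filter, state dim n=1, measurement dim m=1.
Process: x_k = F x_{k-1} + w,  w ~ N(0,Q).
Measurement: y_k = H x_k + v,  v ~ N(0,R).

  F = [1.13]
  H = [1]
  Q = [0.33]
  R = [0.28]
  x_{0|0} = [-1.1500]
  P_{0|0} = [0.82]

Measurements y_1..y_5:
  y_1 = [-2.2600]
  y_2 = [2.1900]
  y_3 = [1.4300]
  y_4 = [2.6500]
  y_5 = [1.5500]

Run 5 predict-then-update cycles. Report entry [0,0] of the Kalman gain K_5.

K[0,0] = 0.6705

step 1: x^-=[-1.2995]  P^-=[1.3771]  S=[1.6571]  K=[0.8310]  nu=[-0.9605]  x^+=[-2.0977]  P^+=[0.2327]
step 2: x^-=[-2.3704]  P^-=[0.6271]  S=[0.9071]  K=[0.6913]  nu=[4.5604]  x^+=[0.7823]  P^+=[0.1936]
step 3: x^-=[0.8840]  P^-=[0.5772]  S=[0.8572]  K=[0.6733]  nu=[0.5460]  x^+=[1.2517]  P^+=[0.1885]
step 4: x^-=[1.4144]  P^-=[0.5707]  S=[0.8507]  K=[0.6709]  nu=[1.2356]  x^+=[2.2433]  P^+=[0.1878]
step 5: x^-=[2.5350]  P^-=[0.5699]  S=[0.8499]  K=[0.6705]  nu=[-0.9850]  x^+=[1.8745]  P^+=[0.1877]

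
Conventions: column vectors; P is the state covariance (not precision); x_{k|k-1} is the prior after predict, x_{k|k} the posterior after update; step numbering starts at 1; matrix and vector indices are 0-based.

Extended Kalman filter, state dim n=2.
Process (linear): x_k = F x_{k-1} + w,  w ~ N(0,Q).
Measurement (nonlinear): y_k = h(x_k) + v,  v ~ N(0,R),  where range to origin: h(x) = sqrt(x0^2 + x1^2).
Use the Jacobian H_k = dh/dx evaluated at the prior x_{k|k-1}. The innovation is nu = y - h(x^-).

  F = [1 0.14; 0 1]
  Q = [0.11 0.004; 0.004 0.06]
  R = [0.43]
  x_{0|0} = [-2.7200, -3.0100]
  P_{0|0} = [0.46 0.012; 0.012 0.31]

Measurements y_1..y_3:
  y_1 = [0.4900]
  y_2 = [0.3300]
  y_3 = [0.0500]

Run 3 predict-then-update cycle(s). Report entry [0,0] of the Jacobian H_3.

H_jac[0,0] = -0.6479

step 1: x^-=[-3.1414, -3.0100]  P^-=[0.5794 0.0594; 0.0594 0.3700]  H_jac=[-0.7220 -0.6918]  S=[0.9685]  K=[-0.4744; -0.3086]  nu=[-3.8607]  x^+=[-1.3099, -1.8187]  P^+=[0.3615 -0.0824; -0.0824 0.2778]
step 2: x^-=[-1.5645, -1.8187]  P^-=[0.4538 -0.0395; -0.0395 0.3378]  H_jac=[-0.6521 -0.7581]  S=[0.7781]  K=[-0.3419; -0.2960]  nu=[-2.0690]  x^+=[-0.8571, -1.2063]  P^+=[0.3629 -0.1182; -0.1182 0.2696]
step 3: x^-=[-1.0260, -1.2063]  P^-=[0.4451 -0.0765; -0.0765 0.3296]  H_jac=[-0.6479 -0.7617]  S=[0.7326]  K=[-0.3141; -0.2751]  nu=[-1.5336]  x^+=[-0.5443, -0.7844]  P^+=[0.3728 -0.1398; -0.1398 0.2742]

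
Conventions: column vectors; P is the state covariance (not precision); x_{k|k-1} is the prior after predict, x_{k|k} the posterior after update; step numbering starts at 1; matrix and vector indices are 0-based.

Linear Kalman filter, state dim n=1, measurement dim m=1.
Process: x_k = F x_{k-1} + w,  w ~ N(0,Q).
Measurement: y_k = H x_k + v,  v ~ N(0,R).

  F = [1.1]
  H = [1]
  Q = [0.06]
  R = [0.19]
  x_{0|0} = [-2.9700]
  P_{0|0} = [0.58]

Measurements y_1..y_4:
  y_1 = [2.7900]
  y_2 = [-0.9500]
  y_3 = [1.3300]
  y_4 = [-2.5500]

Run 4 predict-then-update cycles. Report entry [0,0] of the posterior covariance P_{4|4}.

step 1: x^-=[-3.2670]  P^-=[0.7618]  S=[0.9518]  K=[0.8004]  nu=[6.0570]  x^+=[1.5809]  P^+=[0.1521]
step 2: x^-=[1.7390]  P^-=[0.2440]  S=[0.4340]  K=[0.5622]  nu=[-2.6890]  x^+=[0.2272]  P^+=[0.1068]
step 3: x^-=[0.2499]  P^-=[0.1893]  S=[0.3793]  K=[0.4990]  nu=[1.0801]  x^+=[0.7889]  P^+=[0.0948]
step 4: x^-=[0.8678]  P^-=[0.1747]  S=[0.3647]  K=[0.4791]  nu=[-3.4178]  x^+=[-0.7695]  P^+=[0.0910]

P_post[0,0] = 0.0910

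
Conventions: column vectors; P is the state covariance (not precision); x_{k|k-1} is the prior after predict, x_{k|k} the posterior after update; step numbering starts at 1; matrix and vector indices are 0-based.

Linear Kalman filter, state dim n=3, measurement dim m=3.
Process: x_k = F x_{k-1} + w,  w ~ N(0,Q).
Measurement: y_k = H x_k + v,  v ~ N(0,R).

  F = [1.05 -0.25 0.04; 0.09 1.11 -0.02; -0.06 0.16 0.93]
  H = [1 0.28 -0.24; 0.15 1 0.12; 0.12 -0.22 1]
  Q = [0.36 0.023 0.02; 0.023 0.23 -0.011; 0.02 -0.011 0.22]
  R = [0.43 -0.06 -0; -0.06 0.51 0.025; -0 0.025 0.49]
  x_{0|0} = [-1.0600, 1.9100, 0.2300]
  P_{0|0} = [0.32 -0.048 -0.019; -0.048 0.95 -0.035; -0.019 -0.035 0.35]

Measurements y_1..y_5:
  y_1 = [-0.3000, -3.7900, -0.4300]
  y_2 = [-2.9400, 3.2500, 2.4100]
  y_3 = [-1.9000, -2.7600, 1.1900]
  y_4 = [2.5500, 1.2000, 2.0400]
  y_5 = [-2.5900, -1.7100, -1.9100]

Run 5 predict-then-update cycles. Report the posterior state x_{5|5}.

x_post = [-1.0868, -0.7827, -0.2146]

step 1: x^-=[-1.5813, 2.0201, 0.5831]  P^-=[0.7970 -0.2669 -0.0445; -0.2669 1.3953 0.1144; -0.0445 0.1144 0.5408]  S=[1.2241 0.1292 -0.0755; 0.1292 1.8767 -0.1219; -0.0755 -0.1219 1.0629]  K=[0.6192 -0.1153 0.1341; -0.0054 0.7214 -0.1290; -0.0999 0.1305 0.4880]  nu=[0.8556, -5.6429, -0.3789]  x^+=[-0.4518, -2.0065, -0.4239]  P^+=[0.3108 -0.1386 -0.0050; -0.1386 0.3792 0.0549; -0.0050 0.0549 0.2550]
step 2: x^-=[0.0103, -2.2594, -0.6881]  P^-=[0.7980 -0.2087 -0.0479; -0.2087 0.6698 0.1132; -0.0479 0.1132 0.4710]  S=[1.1986 -0.0112 -0.0284; -0.0112 1.1673 0.0328; -0.0284 0.0328 0.9546]  K=[0.6288 -0.0785 0.1197; -0.0371 0.5605 -0.0823; -0.0958 0.1256 0.4541]  nu=[-2.4828, 5.5905, 2.5998]  x^+=[-1.6785, 0.7522, 1.4326]  P^+=[0.3071 -0.1200 -0.0066; -0.1200 0.2976 0.0536; -0.0066 0.0536 0.2382]
step 3: x^-=[-1.8931, 0.6552, 1.5534]  P^-=[0.7790 -0.1652 -0.0429; -0.1652 0.5729 0.0966; -0.0429 0.0966 0.4537]  S=[1.1951 0.0085 -0.0294; 0.0085 1.0791 0.0401; -0.0294 0.0401 0.9386]  K=[0.6249 -0.0588 0.1147; -0.0290 0.5218 -0.0757; -0.0942 0.1182 0.4473]  nu=[0.1825, -3.3177, 0.0079]  x^+=[-1.5832, -1.0817, 1.1477]  P^+=[0.3015 -0.1092 -0.0055; -0.1092 0.2763 0.0499; -0.0055 0.0499 0.2338]
step 4: x^-=[-1.3460, -1.3661, 0.9893]  P^-=[0.7659 -0.1476 -0.0379; -0.1476 0.5490 0.0887; -0.0379 0.0887 0.4479]  S=[1.1884 0.0204 -0.0292; 0.0204 1.0583 0.0390; -0.0292 0.0390 0.9352]  K=[0.6211 -0.0514 0.1140; -0.0234 0.5111 -0.0753; -0.0925 0.1145 0.4455]  nu=[4.5160, 2.6493, 0.9116]  x^+=[1.4265, -0.1864, 1.2813]  P^+=[0.2985 -0.1049 -0.0043; -0.1049 0.2702 0.0479; -0.0043 0.0479 0.2322]
step 5: x^-=[1.5956, -0.1041, 1.0762]  P^-=[0.7601 -0.1414 -0.0352; -0.1414 0.5423 0.0854; -0.0352 0.0854 0.4456]  S=[1.1845 0.0251 -0.0285; 0.0251 1.0527 0.0379; -0.0285 0.0379 0.9342]  K=[0.6192 -0.0489 0.1142; -0.0211 0.5080 -0.0757; -0.0915 0.1131 0.4449]  nu=[-3.8982, -1.9744, -3.2006]  x^+=[-1.0868, -0.7827, -0.2146]  P^+=[0.2972 -0.1034 -0.0037; -0.1034 0.2683 0.0470; -0.0037 0.0470 0.2316]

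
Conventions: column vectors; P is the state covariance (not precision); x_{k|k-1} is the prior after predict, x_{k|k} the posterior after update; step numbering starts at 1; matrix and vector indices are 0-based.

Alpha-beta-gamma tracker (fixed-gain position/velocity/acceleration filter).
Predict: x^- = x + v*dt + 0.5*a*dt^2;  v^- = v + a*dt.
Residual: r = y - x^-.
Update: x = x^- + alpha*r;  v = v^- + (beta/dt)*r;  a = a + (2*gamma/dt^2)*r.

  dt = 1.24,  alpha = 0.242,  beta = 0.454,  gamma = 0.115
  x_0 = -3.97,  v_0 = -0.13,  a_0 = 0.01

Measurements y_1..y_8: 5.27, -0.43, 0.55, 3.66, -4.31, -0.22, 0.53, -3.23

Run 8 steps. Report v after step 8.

v_post = 0.1987

step 1: x_pred=-4.1235  r=9.3935  x^+=-1.8503  v^+=3.3216  a^+=1.4151
step 2: x_pred=3.3565  r=-3.7865  x^+=2.4402  v^+=3.6900  a^+=0.8487
step 3: x_pred=7.6683  r=-7.1183  x^+=5.9457  v^+=2.1362  a^+=-0.2161
step 4: x_pred=8.4285  r=-4.7685  x^+=7.2745  v^+=0.1224  a^+=-0.9294
step 5: x_pred=6.7118  r=-11.0218  x^+=4.0446  v^+=-5.0654  a^+=-2.5780
step 6: x_pred=-4.2185  r=3.9985  x^+=-3.2509  v^+=-6.7982  a^+=-1.9799
step 7: x_pred=-13.2028  r=13.7328  x^+=-9.8795  v^+=-4.2253  a^+=0.0743
step 8: x_pred=-15.0618  r=11.8318  x^+=-12.1985  v^+=0.1987  a^+=1.8441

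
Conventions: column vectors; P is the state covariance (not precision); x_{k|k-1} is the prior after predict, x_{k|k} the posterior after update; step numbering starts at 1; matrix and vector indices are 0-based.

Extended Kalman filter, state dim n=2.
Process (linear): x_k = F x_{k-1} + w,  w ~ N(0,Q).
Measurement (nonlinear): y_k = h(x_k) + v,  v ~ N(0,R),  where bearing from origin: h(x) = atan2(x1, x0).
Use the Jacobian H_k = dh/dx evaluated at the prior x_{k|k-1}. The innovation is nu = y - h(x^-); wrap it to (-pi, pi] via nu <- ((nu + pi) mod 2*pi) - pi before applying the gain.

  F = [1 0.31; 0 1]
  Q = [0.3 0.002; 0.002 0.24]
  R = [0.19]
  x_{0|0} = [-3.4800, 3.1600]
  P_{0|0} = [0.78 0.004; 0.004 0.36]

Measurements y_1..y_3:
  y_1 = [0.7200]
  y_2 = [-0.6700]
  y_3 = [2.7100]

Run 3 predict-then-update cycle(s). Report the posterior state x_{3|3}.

step 1: x^-=[-2.5004, 3.1600]  P^-=[1.1171 0.1176; 0.1176 0.6000]  H_jac=[-0.1946 -0.1540]  S=[0.2536]  K=[-0.9287; -0.4546]  nu=[-1.5202]  x^+=[-1.0886, 3.8511]  P^+=[0.8984 0.0105; 0.0105 0.5476]
step 2: x^-=[0.1052, 3.8511]  P^-=[1.2575 0.1823; 0.1823 0.7876]  H_jac=[-0.2595 0.0071]  S=[0.2740]  K=[-1.1860; -0.1522]  nu=[-2.2135]  x^+=[2.7304, 4.1880]  P^+=[0.8721 0.1328; 0.1328 0.7812]
step 3: x^-=[4.0287, 4.1880]  P^-=[1.3295 0.3770; 0.3770 1.0212]  H_jac=[-0.1240 0.1193]  S=[0.2138]  K=[-0.5608; 0.3511]  nu=[1.9052]  x^+=[2.9603, 4.8570]  P^+=[1.2623 0.4191; 0.4191 0.9949]

x_post = [2.9603, 4.8570]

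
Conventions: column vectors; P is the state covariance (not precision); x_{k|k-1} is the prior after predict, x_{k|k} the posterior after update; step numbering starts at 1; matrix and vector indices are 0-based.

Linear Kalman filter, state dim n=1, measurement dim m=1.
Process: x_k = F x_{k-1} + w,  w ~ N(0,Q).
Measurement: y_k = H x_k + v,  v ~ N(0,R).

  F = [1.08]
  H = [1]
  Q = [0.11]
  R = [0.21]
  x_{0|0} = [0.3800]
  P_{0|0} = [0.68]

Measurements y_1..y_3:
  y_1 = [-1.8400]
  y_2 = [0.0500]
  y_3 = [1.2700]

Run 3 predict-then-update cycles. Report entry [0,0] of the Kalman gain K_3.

step 1: x^-=[0.4104]  P^-=[0.9032]  S=[1.1132]  K=[0.8113]  nu=[-2.2504]  x^+=[-1.4155]  P^+=[0.1704]
step 2: x^-=[-1.5287]  P^-=[0.3087]  S=[0.5187]  K=[0.5952]  nu=[1.5787]  x^+=[-0.5891]  P^+=[0.1250]
step 3: x^-=[-0.6362]  P^-=[0.2558]  S=[0.4658]  K=[0.5491]  nu=[1.9062]  x^+=[0.4106]  P^+=[0.1153]

K[0,0] = 0.5491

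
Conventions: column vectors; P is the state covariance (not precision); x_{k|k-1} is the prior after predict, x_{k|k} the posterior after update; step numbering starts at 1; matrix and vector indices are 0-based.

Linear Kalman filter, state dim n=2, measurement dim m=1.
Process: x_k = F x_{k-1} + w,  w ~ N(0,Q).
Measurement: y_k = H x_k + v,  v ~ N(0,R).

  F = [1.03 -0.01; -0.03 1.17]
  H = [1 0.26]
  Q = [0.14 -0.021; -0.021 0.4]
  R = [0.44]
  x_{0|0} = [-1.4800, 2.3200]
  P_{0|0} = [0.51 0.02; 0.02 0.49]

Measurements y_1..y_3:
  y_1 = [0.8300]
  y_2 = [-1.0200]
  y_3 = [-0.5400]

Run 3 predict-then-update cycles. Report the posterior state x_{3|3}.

step 1: x^-=[-1.5476, 2.7588]  P^-=[0.6807 -0.0184; -0.0184 1.0698]  S=[1.1835]  K=[0.5711; 0.2195]  nu=[1.6603]  x^+=[-0.5993, 3.1232]  P^+=[0.2947 -0.1667; -0.1667 1.0128]
step 2: x^-=[-0.6485, 3.6722]  P^-=[0.4561 -0.2430; -0.2430 1.7984]  S=[0.8914]  K=[0.4409; 0.2520]  nu=[-1.3262]  x^+=[-1.2332, 3.3380]  P^+=[0.2829 -0.3420; -0.3420 1.7418]
step 3: x^-=[-1.3036, 3.9424]  P^-=[0.4473 -0.4623; -0.4623 2.8086]  S=[0.8368]  K=[0.3909; 0.3201]  nu=[-0.2614]  x^+=[-1.4058, 3.8587]  P^+=[0.3195 -0.5671; -0.5671 2.7228]

x_post = [-1.4058, 3.8587]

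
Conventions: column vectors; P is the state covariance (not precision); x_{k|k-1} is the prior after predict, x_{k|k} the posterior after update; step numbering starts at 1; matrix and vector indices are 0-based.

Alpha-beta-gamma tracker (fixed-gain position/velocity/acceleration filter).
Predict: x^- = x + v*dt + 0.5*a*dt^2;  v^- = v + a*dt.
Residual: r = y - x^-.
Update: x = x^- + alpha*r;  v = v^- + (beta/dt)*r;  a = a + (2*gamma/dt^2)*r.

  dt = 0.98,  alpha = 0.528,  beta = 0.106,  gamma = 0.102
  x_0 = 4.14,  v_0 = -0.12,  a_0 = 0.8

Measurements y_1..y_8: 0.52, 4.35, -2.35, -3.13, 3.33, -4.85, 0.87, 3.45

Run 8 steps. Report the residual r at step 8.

resid = 8.4622

step 1: x_pred=4.4066  r=-3.8866  x^+=2.3545  v^+=0.2436  a^+=-0.0256
step 2: x_pred=2.5809  r=1.7691  x^+=3.5150  v^+=0.4099  a^+=0.3502
step 3: x_pred=4.0849  r=-6.4349  x^+=0.6873  v^+=0.0571  a^+=-1.0166
step 4: x_pred=0.2551  r=-3.3851  x^+=-1.5322  v^+=-1.3053  a^+=-1.7357
step 5: x_pred=-3.6449  r=6.9749  x^+=0.0378  v^+=-2.2518  a^+=-0.2541
step 6: x_pred=-2.2910  r=-2.5590  x^+=-3.6421  v^+=-2.7776  a^+=-0.7977
step 7: x_pred=-6.7473  r=7.6173  x^+=-2.7253  v^+=-2.7354  a^+=0.8203
step 8: x_pred=-5.0122  r=8.4622  x^+=-0.5441  v^+=-1.0162  a^+=2.6178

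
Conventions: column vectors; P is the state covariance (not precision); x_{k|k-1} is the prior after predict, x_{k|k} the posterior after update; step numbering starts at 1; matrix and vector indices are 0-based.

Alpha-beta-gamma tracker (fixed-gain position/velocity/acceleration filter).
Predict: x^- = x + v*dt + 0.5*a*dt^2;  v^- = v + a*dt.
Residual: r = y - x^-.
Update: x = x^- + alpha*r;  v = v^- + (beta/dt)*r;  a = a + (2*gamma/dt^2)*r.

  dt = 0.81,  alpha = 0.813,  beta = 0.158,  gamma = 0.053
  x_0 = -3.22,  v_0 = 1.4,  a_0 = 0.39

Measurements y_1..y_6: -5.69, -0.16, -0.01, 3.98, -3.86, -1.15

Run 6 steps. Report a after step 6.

a_post = -0.8330

step 1: x_pred=-1.9581  r=-3.7319  x^+=-4.9921  v^+=0.9879  a^+=-0.2129
step 2: x_pred=-4.2617  r=4.1017  x^+=-0.9270  v^+=1.6156  a^+=0.4497
step 3: x_pred=0.5291  r=-0.5391  x^+=0.0908  v^+=1.8747  a^+=0.3626
step 4: x_pred=1.7283  r=2.2517  x^+=3.5589  v^+=2.6077  a^+=0.7264
step 5: x_pred=5.9094  r=-9.7694  x^+=-2.0331  v^+=1.2904  a^+=-0.8519
step 6: x_pred=-1.2673  r=0.1173  x^+=-1.1719  v^+=0.6233  a^+=-0.8330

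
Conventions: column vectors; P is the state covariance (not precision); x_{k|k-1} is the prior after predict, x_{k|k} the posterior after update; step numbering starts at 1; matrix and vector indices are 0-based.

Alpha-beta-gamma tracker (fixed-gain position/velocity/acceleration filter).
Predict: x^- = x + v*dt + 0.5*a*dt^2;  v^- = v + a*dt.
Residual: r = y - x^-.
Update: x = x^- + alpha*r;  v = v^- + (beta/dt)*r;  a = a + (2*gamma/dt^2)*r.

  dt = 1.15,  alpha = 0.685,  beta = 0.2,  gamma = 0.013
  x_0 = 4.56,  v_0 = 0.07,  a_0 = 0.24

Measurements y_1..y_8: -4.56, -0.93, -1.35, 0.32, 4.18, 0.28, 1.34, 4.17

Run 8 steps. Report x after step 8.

x_post = 3.6658

step 1: x_pred=4.7992  r=-9.3592  x^+=-1.6119  v^+=-1.2817  a^+=0.0560
step 2: x_pred=-3.0488  r=2.1188  x^+=-1.5974  v^+=-0.8488  a^+=0.0977
step 3: x_pred=-2.5090  r=1.1590  x^+=-1.7151  v^+=-0.5349  a^+=0.1204
step 4: x_pred=-2.2506  r=2.5706  x^+=-0.4897  v^+=0.0506  a^+=0.1710
step 5: x_pred=-0.3185  r=4.4985  x^+=2.7630  v^+=1.0296  a^+=0.2594
step 6: x_pred=4.1186  r=-3.8386  x^+=1.4891  v^+=0.6603  a^+=0.1840
step 7: x_pred=2.3702  r=-1.0302  x^+=1.6645  v^+=0.6927  a^+=0.1637
step 8: x_pred=2.5694  r=1.6006  x^+=3.6658  v^+=1.1593  a^+=0.1952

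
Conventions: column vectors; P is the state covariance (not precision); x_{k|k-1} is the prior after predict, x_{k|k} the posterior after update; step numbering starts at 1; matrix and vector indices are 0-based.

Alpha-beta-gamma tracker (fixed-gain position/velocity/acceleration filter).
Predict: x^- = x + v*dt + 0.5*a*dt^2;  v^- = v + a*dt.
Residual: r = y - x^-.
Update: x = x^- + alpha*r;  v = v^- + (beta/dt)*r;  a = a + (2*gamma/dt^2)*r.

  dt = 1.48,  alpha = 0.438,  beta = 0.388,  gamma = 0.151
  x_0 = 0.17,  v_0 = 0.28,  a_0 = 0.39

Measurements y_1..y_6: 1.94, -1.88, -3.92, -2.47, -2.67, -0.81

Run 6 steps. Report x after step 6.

step 1: x_pred=1.0115  r=0.9285  x^+=1.4182  v^+=1.1006  a^+=0.5180
step 2: x_pred=3.6144  r=-5.4944  x^+=1.2079  v^+=0.4268  a^+=-0.2395
step 3: x_pred=1.5773  r=-5.4973  x^+=-0.8305  v^+=-1.3688  a^+=-0.9975
step 4: x_pred=-3.9488  r=1.4788  x^+=-3.3011  v^+=-2.4574  a^+=-0.7936
step 5: x_pred=-7.8071  r=5.1371  x^+=-5.5571  v^+=-2.2851  a^+=-0.0853
step 6: x_pred=-9.0324  r=8.2224  x^+=-5.4310  v^+=-0.2557  a^+=1.0484

x_post = -5.4310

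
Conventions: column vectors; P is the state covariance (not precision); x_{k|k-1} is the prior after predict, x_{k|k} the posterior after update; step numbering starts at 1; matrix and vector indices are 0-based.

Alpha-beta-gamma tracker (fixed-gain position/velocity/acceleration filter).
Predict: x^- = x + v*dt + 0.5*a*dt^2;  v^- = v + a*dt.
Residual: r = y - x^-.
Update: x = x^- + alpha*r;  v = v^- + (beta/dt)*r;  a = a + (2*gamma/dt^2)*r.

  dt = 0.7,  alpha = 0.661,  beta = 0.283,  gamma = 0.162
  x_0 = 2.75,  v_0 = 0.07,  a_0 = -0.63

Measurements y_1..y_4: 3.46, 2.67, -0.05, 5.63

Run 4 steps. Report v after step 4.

step 1: x_pred=2.6446  r=0.8154  x^+=3.1836  v^+=-0.0414  a^+=-0.0909
step 2: x_pred=3.1324  r=-0.4624  x^+=2.8267  v^+=-0.2919  a^+=-0.3966
step 3: x_pred=2.5252  r=-2.5752  x^+=0.8230  v^+=-1.6107  a^+=-2.0994
step 4: x_pred=-0.8188  r=6.4488  x^+=3.4439  v^+=-0.4731  a^+=2.1647

v_post = -0.4731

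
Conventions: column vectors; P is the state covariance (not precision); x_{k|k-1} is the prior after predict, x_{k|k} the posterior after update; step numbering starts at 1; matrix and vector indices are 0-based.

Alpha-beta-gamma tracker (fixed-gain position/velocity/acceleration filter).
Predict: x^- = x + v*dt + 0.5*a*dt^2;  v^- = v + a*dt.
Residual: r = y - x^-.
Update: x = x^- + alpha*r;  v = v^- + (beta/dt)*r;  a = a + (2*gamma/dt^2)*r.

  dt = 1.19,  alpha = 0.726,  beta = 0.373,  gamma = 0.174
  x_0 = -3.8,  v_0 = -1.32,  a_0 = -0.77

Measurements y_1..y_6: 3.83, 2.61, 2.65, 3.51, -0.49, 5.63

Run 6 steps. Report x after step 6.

step 1: x_pred=-5.9160  r=9.7460  x^+=1.1596  v^+=0.8185  a^+=1.6250
step 2: x_pred=3.2843  r=-0.6743  x^+=2.7947  v^+=2.5410  a^+=1.4593
step 3: x_pred=6.8518  r=-4.2018  x^+=3.8013  v^+=2.9606  a^+=0.4268
step 4: x_pred=7.6265  r=-4.1165  x^+=4.6379  v^+=2.1781  a^+=-0.5849
step 5: x_pred=6.8158  r=-7.3058  x^+=1.5118  v^+=-0.8078  a^+=-2.3802
step 6: x_pred=-1.1349  r=6.7649  x^+=3.7764  v^+=-1.5199  a^+=-0.7178

x_post = 3.7764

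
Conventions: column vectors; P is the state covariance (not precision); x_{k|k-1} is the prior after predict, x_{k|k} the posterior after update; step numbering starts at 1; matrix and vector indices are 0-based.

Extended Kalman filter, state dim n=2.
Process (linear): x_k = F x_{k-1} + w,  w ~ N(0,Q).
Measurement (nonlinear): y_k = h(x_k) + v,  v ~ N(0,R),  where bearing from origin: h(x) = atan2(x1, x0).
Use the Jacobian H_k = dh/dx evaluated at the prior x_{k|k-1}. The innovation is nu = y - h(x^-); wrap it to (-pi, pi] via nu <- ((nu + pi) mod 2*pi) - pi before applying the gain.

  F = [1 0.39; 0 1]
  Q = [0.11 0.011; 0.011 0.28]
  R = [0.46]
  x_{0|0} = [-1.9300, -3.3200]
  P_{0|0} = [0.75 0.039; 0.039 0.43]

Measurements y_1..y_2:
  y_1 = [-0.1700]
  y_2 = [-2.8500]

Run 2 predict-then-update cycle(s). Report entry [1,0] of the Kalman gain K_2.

step 1: x^-=[-3.2248, -3.3200]  P^-=[0.9558 0.2177; 0.2177 0.7100]  H_jac=[0.1550 -0.1505]  S=[0.4889]  K=[0.2360; -0.1496]  nu=[2.1716]  x^+=[-2.7124, -3.6449]  P^+=[0.9286 0.2350; 0.2350 0.6991]
step 2: x^-=[-4.1339, -3.6449]  P^-=[1.3282 0.5186; 0.5186 0.9791]  H_jac=[0.1200 -0.1361]  S=[0.4803]  K=[0.1849; -0.1479]  nu=[-0.4310]  x^+=[-4.2136, -3.5812]  P^+=[1.3118 0.5317; 0.5317 0.9686]

K[1,0] = -0.1479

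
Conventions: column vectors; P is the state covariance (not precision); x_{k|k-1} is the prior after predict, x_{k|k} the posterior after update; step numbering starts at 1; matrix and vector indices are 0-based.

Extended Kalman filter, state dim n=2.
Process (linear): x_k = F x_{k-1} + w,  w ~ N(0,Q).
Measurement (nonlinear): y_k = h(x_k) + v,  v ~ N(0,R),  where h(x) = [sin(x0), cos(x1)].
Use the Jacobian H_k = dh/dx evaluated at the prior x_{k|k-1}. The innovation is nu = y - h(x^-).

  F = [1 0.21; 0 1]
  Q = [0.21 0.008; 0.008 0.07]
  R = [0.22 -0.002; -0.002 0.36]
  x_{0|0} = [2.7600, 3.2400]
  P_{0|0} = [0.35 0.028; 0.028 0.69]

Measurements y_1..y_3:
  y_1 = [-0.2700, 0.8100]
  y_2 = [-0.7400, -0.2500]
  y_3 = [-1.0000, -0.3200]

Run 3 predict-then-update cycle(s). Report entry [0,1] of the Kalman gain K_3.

K[0,1] = 0.1974

step 1: x^-=[3.4404, 3.2400]  P^-=[0.6022 0.1809; 0.1809 0.7600]  H_jac=[-0.9557 0.0000; 0.0000 0.0982]  S=[0.7700 -0.0190; -0.0190 0.3673]  K=[-0.7472 0.0098; -0.2198 0.1919]  nu=[0.0244, 1.8052]  x^+=[3.4398, 3.5811]  P^+=[0.1720 0.0510; 0.0510 0.7077]
step 2: x^-=[4.1918, 3.5811]  P^-=[0.4346 0.2076; 0.2076 0.7777]  H_jac=[-0.4974 0.0000; 0.0000 0.4255]  S=[0.3275 -0.0459; -0.0459 0.5008]  K=[-0.6436 0.1174; -0.2255 0.6400]  nu=[0.1275, 0.6550]  x^+=[4.1866, 3.9715]  P^+=[0.2852 0.1023; 0.1023 0.5426]
step 3: x^-=[5.0206, 3.9715]  P^-=[0.5621 0.2243; 0.2243 0.6126]  H_jac=[0.3034 0.0000; 0.0000 0.7379]  S=[0.2717 0.0482; 0.0482 0.6935]  K=[0.5925 0.1974; 0.1365 0.6423]  nu=[-0.0471, 0.3549]  x^+=[5.0628, 4.1931]  P^+=[0.4284 0.0947; 0.0947 0.3130]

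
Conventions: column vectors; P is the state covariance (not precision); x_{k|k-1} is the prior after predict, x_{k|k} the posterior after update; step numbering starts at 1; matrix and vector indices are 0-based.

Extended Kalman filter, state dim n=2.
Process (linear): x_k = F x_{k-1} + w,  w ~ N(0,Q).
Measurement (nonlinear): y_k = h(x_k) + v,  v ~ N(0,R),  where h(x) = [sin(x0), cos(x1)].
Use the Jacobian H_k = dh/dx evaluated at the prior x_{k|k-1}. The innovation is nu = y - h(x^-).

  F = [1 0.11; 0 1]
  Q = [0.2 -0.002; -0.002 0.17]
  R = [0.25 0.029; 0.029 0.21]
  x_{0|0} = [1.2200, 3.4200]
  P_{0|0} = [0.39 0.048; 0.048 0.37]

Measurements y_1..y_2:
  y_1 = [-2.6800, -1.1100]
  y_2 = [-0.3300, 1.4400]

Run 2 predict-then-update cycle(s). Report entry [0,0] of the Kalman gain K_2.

K[0,0] = -0.8984

step 1: x^-=[1.5962, 3.4200]  P^-=[0.6050 0.0867; 0.0867 0.5400]  H_jac=[-0.0254 0.0000; 0.0000 0.2748]  S=[0.2504 0.0284; 0.0284 0.2508]  K=[-0.0731 0.1033; -0.0769 0.6005]  nu=[-3.6797, -0.1485]  x^+=[1.8498, 3.6138]  P^+=[0.6015 0.0712; 0.0712 0.4507]
step 2: x^-=[2.2473, 3.6138]  P^-=[0.8226 0.1188; 0.1188 0.6207]  H_jac=[-0.6261 0.0000; 0.0000 0.4548]  S=[0.5724 -0.0048; -0.0048 0.3384]  K=[-0.8984 0.1468; -0.1229 0.8325]  nu=[-1.1098, 2.3306]  x^+=[3.5866, 5.6904]  P^+=[0.3519 0.0105; 0.0105 0.3766]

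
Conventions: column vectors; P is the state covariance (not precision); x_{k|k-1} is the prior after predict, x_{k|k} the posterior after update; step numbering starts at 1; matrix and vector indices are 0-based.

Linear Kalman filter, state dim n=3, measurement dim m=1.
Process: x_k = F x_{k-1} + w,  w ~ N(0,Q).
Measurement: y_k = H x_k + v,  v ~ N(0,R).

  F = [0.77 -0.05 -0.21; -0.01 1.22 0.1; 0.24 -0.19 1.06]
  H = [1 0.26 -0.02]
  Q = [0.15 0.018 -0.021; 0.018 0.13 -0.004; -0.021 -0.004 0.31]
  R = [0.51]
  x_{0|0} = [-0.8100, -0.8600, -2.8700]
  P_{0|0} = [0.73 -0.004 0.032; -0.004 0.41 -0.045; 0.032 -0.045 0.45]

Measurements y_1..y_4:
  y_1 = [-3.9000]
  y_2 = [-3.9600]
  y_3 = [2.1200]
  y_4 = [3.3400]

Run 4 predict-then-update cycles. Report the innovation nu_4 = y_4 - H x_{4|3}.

step 1: x^-=[0.0220, -1.3281, -3.0732]  P^-=[0.5927 -0.0116 0.0434; -0.0116 0.7339 -0.1112; 0.0434 -0.1112 0.9072]  S=[1.1461]  K=[0.5138; 0.1583; -0.0032]  nu=[-3.6382]  x^+=[-1.8472, -1.9042, -3.0615]  P^+=[0.2902 -0.1048 0.0453; -0.1048 0.7051 -0.1106; 0.0453 -0.1106 0.9072]
step 2: x^-=[-0.6842, -2.6108, -3.3267]  P^-=[0.3549 -0.1123 -0.1099; -0.1123 1.1641 -0.2432; -0.1099 -0.2432 1.4487]  S=[0.8927]  K=[0.3673; 0.2187; -0.2264]  nu=[-2.6635]  x^+=[-1.6626, -3.1932, -2.7236]  P^+=[0.2345 -0.1840 -0.0357; -0.1840 1.1214 -0.1990; -0.0357 -0.1990 1.4029]
step 3: x^-=[-0.5486, -4.1514, -2.6794]  P^-=[0.3752 -0.2055 -0.2749; -0.2055 1.7692 -0.4240; -0.2749 -0.4240 2.0191]  S=[0.9142]  K=[0.3580; 0.2877; -0.4655]  nu=[3.6944]  x^+=[0.7741, -3.0887, -4.3990]  P^+=[0.2580 -0.2996 -0.1225; -0.2996 1.6935 -0.3016; -0.1225 -0.3016 1.8210]
step 4: x^-=[1.6742, -4.2158, -3.8903]  P^-=[0.4439 -0.3381 -0.4050; -0.3381 2.6029 -0.6785; -0.4050 -0.6785 2.5185]  S=[0.9783]  K=[0.3722; 0.3600; -0.6458]  nu=[2.6841]  x^+=[2.6732, -3.2494, -5.6237]  P^+=[0.3084 -0.4692 -0.1699; -0.4692 2.4760 -0.4510; -0.1699 -0.4510 2.1105]

innov = [2.6841]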